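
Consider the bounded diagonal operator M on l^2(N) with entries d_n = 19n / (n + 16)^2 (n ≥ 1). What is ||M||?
||M|| = 19/64 (attained at n = 16)

For M diagonal, ||M|| = sup_n |d_n|. Treat f(x) = 19x / (x + 16)^2 for real x > 0. By the quotient rule, f'(x) = 19(16 - x)/(x + 16)^3, which is positive for x < 16 and negative for x > 16. So f has a unique maximum at x = 16, and since 16 is a positive integer, the supremum over n ≥ 1 is attained at n = 16: d_16 = 19·16/(16 + 16)^2 = 19·16/1024 = 19/64. Hence ||M|| = 19/64.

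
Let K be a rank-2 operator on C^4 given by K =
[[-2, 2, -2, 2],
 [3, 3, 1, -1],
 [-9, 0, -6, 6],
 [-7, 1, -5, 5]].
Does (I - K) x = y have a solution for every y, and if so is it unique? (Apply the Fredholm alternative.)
(I - K) is invertible (det(I - K) = -15 ≠ 0), so for every y in C^4 the equation (I - K) x = y has a unique solution.

K has rank 2 and factors as K = U V^T = u1 v1^T + u2 v2^T with u1 = (2, 1, 3, 3), v1 = (-1, 1, -1, 1), u2 = (0, -2, 3, 2), v2 = (-2, -1, -1, 1) (multiplying out reproduces the displayed K). The nonzero eigenvalues of U V^T coincide with those of the 2 x 2 matrix G = V^T U = [[v1·u1, v1·u2], [v2·u1, v2·u2]] = [[-1, -3], [-5, 1]], and by the Sylvester determinant identity det(I_4 - U V^T) = det(I_2 - V^T U) = det([[2, 3], [5, 0]]) = (2)(0) - (3)(5) = -15. (Direct check: I - K =
[[3, -2, 2, -2],
 [-3, -2, -1, 1],
 [9, 0, 7, -6],
 [7, -1, 5, -4]]
has determinant -15.) The finite-dimensional Fredholm alternative says: either (I - K) is invertible, or ker(I - K) ≠ {0} and then range(I - K) = ker((I - K)^*)^⊥, with dim ker(I - K) = dim ker((I - K)^*). Since det(I - K) ≠ 0, 1 is not an eigenvalue of K and ker(I - K) = {0}, so we are in the first case: for every y there is a unique x = (I - K)^(-1) y. (Explicitly, by the Woodbury identity, (I - U V^T)^(-1) = I + U (I_2 - G)^(-1) V^T.)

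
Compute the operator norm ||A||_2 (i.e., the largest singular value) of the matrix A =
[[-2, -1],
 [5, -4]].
||A||_2 = sqrt((46 + sqrt(1440))/2) ≈ 6.4787 (= sqrt(largest eigenvalue of A^T A))

||A||_2 = sigma_max(A) = sqrt(lambda_max(A^T A)). Form the symmetric matrix M = A^T A =
[[29, -18],
 [-18, 17]].
Its characteristic polynomial (trace, determinant of M give the coefficients) is
  p(λ) = det(λ I - M) = λ^2 - 46λ + 169.
For λ^2 - 46λ + 169 the discriminant is 1440. It is nonnegative but not a perfect square, so the roots are real and irrational: λ = (46 ± sqrt(1440))/2 ≈ 41.9737, 4.0263.
So the eigenvalues of A^T A are ≈ 4.0263, 41.9737 (all ≥ 0, as they must be for A^T A). The largest is λ_max = (46 + sqrt(1440))/2 ≈ 41.9737, hence ||A||_2 = sqrt(λ_max) = sqrt((46 + sqrt(1440))/2) ≈ 6.4787.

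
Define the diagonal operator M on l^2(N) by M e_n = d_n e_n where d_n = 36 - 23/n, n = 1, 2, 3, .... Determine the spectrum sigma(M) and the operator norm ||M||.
sigma(M) = {36 - 23/n : n ≥ 1} ∪ {36}; ||M|| = 36

A bounded diagonal operator on l^2 with diagonal entries d_n has spectrum equal to the closure of {d_n : n ≥ 1}: every d_n is an eigenvalue (with eigenvector e_n), so {d_n} ⊂ sigma(M); the spectrum is closed, so its closure is too; and for lambda not in the closure, (M - lambda I) has bounded inverse (the diagonal entries 1/(d_n - lambda) are bounded). For our sequence d_n = 36 - 23/n, n = 1, 2, 3, ...:
  - {d_n} = {36 - 23/n : n ≥ 1}; the only limit point is 36
  - closure = {36 - 23/n : n ≥ 1} ∪ {36}
For the norm: a diagonal operator has ||M|| = sup_n |d_n|. Here d_n = 36 - 23/n increases monotonically from d_1 = 13 toward 36, with all terms in [13, 36); so sup_n |d_n| = 36 (the supremum is the limit, not attained). So ||M|| = 36.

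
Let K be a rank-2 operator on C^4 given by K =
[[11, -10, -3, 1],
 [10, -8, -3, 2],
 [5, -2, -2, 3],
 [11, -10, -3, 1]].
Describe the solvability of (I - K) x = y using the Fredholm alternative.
(I - K) is invertible (det(I - K) = 33 ≠ 0), so for every y in C^4 the equation (I - K) x = y has a unique solution.

K has rank 2 and factors as K = U V^T = u1 v1^T + u2 v2^T with u1 = (-3, -3, -2, -3), v1 = (-3, 2, 1, -1), u2 = (2, 1, -1, 2), v2 = (1, -2, 0, -1) (multiplying out reproduces the displayed K). The nonzero eigenvalues of U V^T coincide with those of the 2 x 2 matrix G = V^T U = [[v1·u1, v1·u2], [v2·u1, v2·u2]] = [[4, -7], [6, -2]], and by the Sylvester determinant identity det(I_4 - U V^T) = det(I_2 - V^T U) = det([[-3, 7], [-6, 3]]) = (-3)(3) - (7)(-6) = 33. (Direct check: I - K =
[[-10, 10, 3, -1],
 [-10, 9, 3, -2],
 [-5, 2, 3, -3],
 [-11, 10, 3, 0]]
has determinant 33.) The finite-dimensional Fredholm alternative says: either (I - K) is invertible, or ker(I - K) ≠ {0} and then range(I - K) = ker((I - K)^*)^⊥, with dim ker(I - K) = dim ker((I - K)^*). Since det(I - K) ≠ 0, 1 is not an eigenvalue of K and ker(I - K) = {0}, so we are in the first case: for every y there is a unique x = (I - K)^(-1) y. (Explicitly, by the Woodbury identity, (I - U V^T)^(-1) = I + U (I_2 - G)^(-1) V^T.)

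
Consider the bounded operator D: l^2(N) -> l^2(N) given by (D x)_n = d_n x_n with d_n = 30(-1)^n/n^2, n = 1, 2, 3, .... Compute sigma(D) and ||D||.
sigma(D) = {30(-1)^n/n^2 : n ≥ 1} ∪ {0}; ||D|| = 30

A bounded diagonal operator on l^2 with diagonal entries d_n has spectrum equal to the closure of {d_n : n ≥ 1}: every d_n is an eigenvalue (with eigenvector e_n), so {d_n} ⊂ sigma(D); the spectrum is closed, so its closure is too; and for lambda not in the closure, (D - lambda I) has bounded inverse (the diagonal entries 1/(d_n - lambda) are bounded). For our sequence d_n = 30(-1)^n/n^2, n = 1, 2, 3, ...:
  - {d_n} = {30(-1)^n/n^2 : n ≥ 1}; the only limit point is 0
  - closure = {30(-1)^n/n^2 : n ≥ 1} ∪ {0}
For the norm: a diagonal operator has ||D|| = sup_n |d_n|. Here |d_n| = 30/n^2 is decreasing, so sup_n |d_n| = |d_1| = 30. So ||D|| = 30.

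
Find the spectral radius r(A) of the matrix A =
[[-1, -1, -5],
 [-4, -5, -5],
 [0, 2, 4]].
r(A) ≈ 3.7922

The eigenvalues of A are the roots of its characteristic polynomial. With M = A (coefficients from the trace, the sum of principal 2x2 minors, and det A):
  p(λ) = det(λ I - M) = λ^3 + 2λ^2 - 13λ - 34.
No integer candidate from the rational root theorem (±divisors of 34) is a root, so the roots are irrational. The cubic discriminant is Δ = -4748 < 0, so there is one real root and a complex-conjugate pair. p(3) = -28 and p(4) = 10 have opposite signs, so a root lies in (3, 4); Newton's method refines it to λ ≈ 3.7922. Dividing out (λ - (3.7922)) leaves approximately λ^2 + 5.7922λ + 8.9657. For λ^2 + 5.7922λ + 8.9657 the discriminant is -2.3125. It is negative, so the remaining roots are the complex-conjugate pair λ ≈ -2.8961 ± 0.7603i. Their product equals the constant term, so |λ|^2 ≈ 8.9657 and |λ| ≈ 2.9943.
Thus the eigenvalues (to 4 decimals) are 3.7922 (modulus 3.7922); -2.8961 ± 0.7603i (modulus 2.9943). The spectral radius is the largest modulus: r(A) ≈ 3.7922. (Cross-check: r(A) ≤ ||A||_2 ≈ 10.1165; equality holds whenever A is normal, though it can also hold for some non-normal A.)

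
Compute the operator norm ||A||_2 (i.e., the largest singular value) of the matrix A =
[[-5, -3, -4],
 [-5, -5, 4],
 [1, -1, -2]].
||A||_2 ≈ 9.1332 (= sqrt(largest eigenvalue of A^T A))

||A||_2 = sigma_max(A) = sqrt(lambda_max(A^T A)). Form the symmetric matrix M = A^T A =
[[51, 39, -2],
 [39, 35, -6],
 [-2, -6, 36]].
Its characteristic polynomial (trace, sum of principal 2x2 minors, determinant of M give the coefficients) is
  p(λ) = det(λ I - M) = λ^3 - 122λ^2 + 3320λ - 8464.
No integer candidate from the rational root theorem (±divisors of 8464) is a root, so the roots are irrational. The cubic discriminant is Δ = 15976972800 > 0, so there are three distinct real roots. p(2) = -2304 and p(3) = 425 have opposite signs, so a root lies in (2, 3); Newton's method refines it to λ ≈ 2.8386. p(35) = 1161 and p(36) = -400 have opposite signs, so a root lies in (35, 36); Newton's method refines it to λ ≈ 35.7456. p(83) = -1575 and p(84) = 2288 have opposite signs, so a root lies in (83, 84); Newton's method refines it to λ ≈ 83.4158. Check (Vieta): the three roots sum to 122, matching tr M = 122.
So the eigenvalues of A^T A are ≈ 2.8386, 35.7456, 83.4158 (all ≥ 0, as they must be for A^T A). The largest is λ_max ≈ 83.4158, hence ||A||_2 = sqrt(λ_max) ≈ 9.1332.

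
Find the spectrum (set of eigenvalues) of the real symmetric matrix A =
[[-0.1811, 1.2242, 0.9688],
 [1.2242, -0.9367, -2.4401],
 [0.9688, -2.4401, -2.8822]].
sigma(A) ≈ {-5, 0, 1}

A is real symmetric, so its spectrum consists of real eigenvalues. Expanding the characteristic polynomial of the displayed matrix gives
  det(λ I - A) = p(λ) = λ^3 + (4)λ^2 + (-5)λ + (0).
Solving p(λ) = 0 yields eigenvalues ≈ -5, 0, 1. (A is shown rounded to 4 decimals, so these recover the underlying integer eigenvalues to within that precision.)
Verification: the trace of A = -4 equals the sum of eigenvalues -4, and det(A) ≈ 0.0000 matches the eigenvalue product 0.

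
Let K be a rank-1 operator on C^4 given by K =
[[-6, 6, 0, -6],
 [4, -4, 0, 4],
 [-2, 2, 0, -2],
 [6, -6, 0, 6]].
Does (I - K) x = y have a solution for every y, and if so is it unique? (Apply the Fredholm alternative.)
(I - K) is invertible (det(I - K) = 5 ≠ 0), so for every y in C^4 the equation (I - K) x = y has a unique solution.

K has rank 1, so it is an outer product K = u v^T: every row of K is a multiple of one row vector. Reading off the entries, u = (-3, 2, -1, 3) and v = (2, -2, 0, 2) (row i of K equals u_i·v^T). A rank-one matrix u v^T satisfies K u = u (v·u) and kills the (3)-dimensional subspace v^⊥, so its characteristic polynomial is lambda^3 (lambda - v·u) with v·u = tr K = -4. Hence the eigenvalues of I - K are 1 (multiplicity 3) and 1 - (-4) = 5, so det(I - K) = 5. (Direct check: I - K =
[[7, -6, 0, 6],
 [-4, 5, 0, -4],
 [2, -2, 1, 2],
 [-6, 6, 0, -5]]
has determinant 5.) The finite-dimensional Fredholm alternative says: either (I - K) is invertible, or ker(I - K) ≠ {0} and then range(I - K) = ker((I - K)^*)^⊥, with dim ker(I - K) = dim ker((I - K)^*). Since det(I - K) ≠ 0, 1 is not an eigenvalue of K and ker(I - K) = {0}, so we are in the first case: for every y there is a unique x = (I - K)^(-1) y. Explicitly, by the Sherman–Morrison formula, (I - u v^T)^(-1) = I + u v^T/(1 - v·u), i.e. (I - K)^(-1) = I + K/(5).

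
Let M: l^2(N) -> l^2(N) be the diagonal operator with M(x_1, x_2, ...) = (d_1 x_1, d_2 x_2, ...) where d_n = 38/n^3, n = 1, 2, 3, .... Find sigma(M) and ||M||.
sigma(M) = {38/n^3 : n ≥ 1} ∪ {0}; ||M|| = 38

A bounded diagonal operator on l^2 with diagonal entries d_n has spectrum equal to the closure of {d_n : n ≥ 1}: every d_n is an eigenvalue (with eigenvector e_n), so {d_n} ⊂ sigma(M); the spectrum is closed, so its closure is too; and for lambda not in the closure, (M - lambda I) has bounded inverse (the diagonal entries 1/(d_n - lambda) are bounded). For our sequence d_n = 38/n^3, n = 1, 2, 3, ...:
  - {d_n} = {38/n^3 : n ≥ 1}; the only limit point is 0
  - closure = {38/n^3 : n ≥ 1} ∪ {0}
For the norm: a diagonal operator has ||M|| = sup_n |d_n|. Here d_n = 38/n^3 is positive and decreasing, so sup_n |d_n| = d_1 = 38. So ||M|| = 38.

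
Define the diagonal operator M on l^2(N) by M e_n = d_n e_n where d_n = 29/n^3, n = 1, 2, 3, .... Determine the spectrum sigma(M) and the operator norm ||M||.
sigma(M) = {29/n^3 : n ≥ 1} ∪ {0}; ||M|| = 29

A bounded diagonal operator on l^2 with diagonal entries d_n has spectrum equal to the closure of {d_n : n ≥ 1}: every d_n is an eigenvalue (with eigenvector e_n), so {d_n} ⊂ sigma(M); the spectrum is closed, so its closure is too; and for lambda not in the closure, (M - lambda I) has bounded inverse (the diagonal entries 1/(d_n - lambda) are bounded). For our sequence d_n = 29/n^3, n = 1, 2, 3, ...:
  - {d_n} = {29/n^3 : n ≥ 1}; the only limit point is 0
  - closure = {29/n^3 : n ≥ 1} ∪ {0}
For the norm: a diagonal operator has ||M|| = sup_n |d_n|. Here d_n = 29/n^3 is positive and decreasing, so sup_n |d_n| = d_1 = 29. So ||M|| = 29.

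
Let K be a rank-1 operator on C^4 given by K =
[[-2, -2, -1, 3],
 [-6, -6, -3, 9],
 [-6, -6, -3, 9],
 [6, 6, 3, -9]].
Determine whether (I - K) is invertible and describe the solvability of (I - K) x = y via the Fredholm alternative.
(I - K) is invertible (det(I - K) = 21 ≠ 0), so for every y in C^4 the equation (I - K) x = y has a unique solution.

K has rank 1, so it is an outer product K = u v^T: every row of K is a multiple of one row vector. Reading off the entries, u = (1, 3, 3, -3) and v = (-2, -2, -1, 3) (row i of K equals u_i·v^T). A rank-one matrix u v^T satisfies K u = u (v·u) and kills the (3)-dimensional subspace v^⊥, so its characteristic polynomial is lambda^3 (lambda - v·u) with v·u = tr K = -20. Hence the eigenvalues of I - K are 1 (multiplicity 3) and 1 - (-20) = 21, so det(I - K) = 21. (Direct check: I - K =
[[3, 2, 1, -3],
 [6, 7, 3, -9],
 [6, 6, 4, -9],
 [-6, -6, -3, 10]]
has determinant 21.) The finite-dimensional Fredholm alternative says: either (I - K) is invertible, or ker(I - K) ≠ {0} and then range(I - K) = ker((I - K)^*)^⊥, with dim ker(I - K) = dim ker((I - K)^*). Since det(I - K) ≠ 0, 1 is not an eigenvalue of K and ker(I - K) = {0}, so we are in the first case: for every y there is a unique x = (I - K)^(-1) y. Explicitly, by the Sherman–Morrison formula, (I - u v^T)^(-1) = I + u v^T/(1 - v·u), i.e. (I - K)^(-1) = I + K/(21).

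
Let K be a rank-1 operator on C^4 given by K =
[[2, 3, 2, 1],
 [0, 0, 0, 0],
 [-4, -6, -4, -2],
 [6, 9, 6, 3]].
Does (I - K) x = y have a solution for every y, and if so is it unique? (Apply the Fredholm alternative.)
(I - K) is singular (det(I - K) = 0, i.e. 1 ∈ sigma(K)). (I - K) x = y is solvable iff y ⊥ ker((I - K)^*) = span{(2, 3, 2, 1)}, i.e. iff 2y_1 + 3y_2 + 2y_3 + y_4 = 0. When solvable, the solutions are x = y + c·(1, 0, -2, 3), c arbitrary (ker(I - K) = span{(1, 0, -2, 3)}, dimension 1).

K has rank 1, so it is an outer product K = u v^T: every row of K is a multiple of one row vector. Reading off the entries, u = (1, 0, -2, 3) and v = (2, 3, 2, 1) (row i of K equals u_i·v^T). A rank-one matrix u v^T satisfies K u = u (v·u) and kills the (3)-dimensional subspace v^⊥, so its characteristic polynomial is lambda^3 (lambda - v·u) with v·u = tr K = 1. Hence the eigenvalues of I - K are 1 (multiplicity 3) and 1 - (1) = 0, so det(I - K) = 0. (Direct check: I - K =
[[-1, -3, -2, -1],
 [0, 1, 0, 0],
 [4, 6, 5, 2],
 [-6, -9, -6, -2]]
has determinant 0.) So 1 is an eigenvalue of K and (I - K) is not invertible. The finite-dimensional Fredholm alternative says: either (I - K) is invertible, or ker(I - K) ≠ {0} and then range(I - K) = ker((I - K)^*)^⊥, with dim ker(I - K) = dim ker((I - K)^*). We are in the second case, so we need both kernels. Kernel of I - K: (I - K) u = u - u (v·u) = u - u = 0, so ker(I - K) = span{u} = span{(1, 0, -2, 3)} (it is exactly 1-dimensional because rank(I - K) = 3). Kernel of the adjoint: K is real, so (I - K)^* = I - K^T = I - v u^T, and (I - v u^T) v = v - v (u·v) = 0; hence ker((I - K)^*) = span{v} = span{(2, 3, 2, 1)}. Therefore (I - K) x = y is solvable iff <y, v> = 0, i.e. iff 2y_1 + 3y_2 + 2y_3 + y_4 = 0. When this holds, K y = u (v·y) = 0, so (I - K) y = y and x = y is a particular solution; the full solution set is the line x = y + c·u = y + c·(1, 0, -2, 3), c ∈ C.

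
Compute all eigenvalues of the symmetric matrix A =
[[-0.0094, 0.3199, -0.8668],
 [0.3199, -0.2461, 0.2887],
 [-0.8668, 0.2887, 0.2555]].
sigma(A) ≈ {-1, 0, 1}

A is real symmetric, so its spectrum consists of real eigenvalues. Expanding the characteristic polynomial of the displayed matrix gives
  det(λ I - A) = p(λ) = λ^3 + (0)λ^2 + (-1)λ + (0).
Solving p(λ) = 0 yields eigenvalues ≈ -1, 0, 1. (A is shown rounded to 4 decimals, so these recover the underlying integer eigenvalues to within that precision.)
Verification: the trace of A = 0 equals the sum of eigenvalues 0, and det(A) ≈ 0.0000 matches the eigenvalue product 0.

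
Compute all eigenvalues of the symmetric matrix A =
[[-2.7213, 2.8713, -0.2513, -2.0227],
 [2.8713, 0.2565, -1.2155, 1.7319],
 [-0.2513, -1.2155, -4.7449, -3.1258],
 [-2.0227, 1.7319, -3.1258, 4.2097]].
sigma(A) ≈ {-6, -5, 2, 6}

A is real symmetric, so its spectrum consists of real eigenvalues. Expanding the characteristic polynomial of the displayed matrix gives
  det(λ I - A) = p(λ) = λ^4 + (3)λ^3 + (-46)λ^2 + (-107.9989)λ + (360.0024).
Solving p(λ) = 0 yields eigenvalues ≈ -6, -5, 2, 6. (A is shown rounded to 4 decimals, so these recover the underlying integer eigenvalues to within that precision.)
Verification: the trace of A = -3 equals the sum of eigenvalues -3, and det(A) ≈ 360.0024 matches the eigenvalue product 360.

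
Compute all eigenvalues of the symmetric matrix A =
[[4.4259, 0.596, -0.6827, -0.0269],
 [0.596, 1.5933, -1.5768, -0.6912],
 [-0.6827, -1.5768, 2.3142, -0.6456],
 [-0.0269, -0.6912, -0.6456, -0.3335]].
sigma(A) ≈ {-1, 1, 3, 5}

A is real symmetric, so its spectrum consists of real eigenvalues. Expanding the characteristic polynomial of the displayed matrix gives
  det(λ I - A) = p(λ) = λ^4 + (-8)λ^3 + (14)λ^2 + (8.0011)λ + (-15).
Solving p(λ) = 0 yields eigenvalues ≈ -1, 1, 3, 5. (A is shown rounded to 4 decimals, so these recover the underlying integer eigenvalues to within that precision.)
Verification: the trace of A = 8 equals the sum of eigenvalues 8, and det(A) ≈ -15.0006 matches the eigenvalue product -15.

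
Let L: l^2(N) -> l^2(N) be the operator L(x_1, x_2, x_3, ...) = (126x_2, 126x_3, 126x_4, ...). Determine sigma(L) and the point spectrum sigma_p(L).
sigma(L) = closed disk {z in C : |z| ≤ 126}; sigma_p(L) = open disk {z in C : |z| < 126}

Note L = 126·V where V is the unit left shift (V x)_k = x_{k+1}; so sigma(L) = 126·sigma(V) and ||L|| = 126||V||. ||L x||^2 = 15876sum_{k≥2} |x_k|^2 ≤ 15876||x||^2, with equality on {x : x_1 = 0}, so ||L|| = 126. For any lambda with |lambda| < 126, set r = lambda/126 (|r| < 1); the vector x = (1, r, r^2, ...) is in l^2 and satisfies L x = 126(r, r^2, ...) = lambda x, so lambda is an eigenvalue. On the boundary |lambda| = 126 the geometric series diverges, so no l^2 eigenvector exists, but these lambda lie in the approximate point spectrum. Hence sigma(L) is the closed disk of radius 126 and sigma_p(L) is the open disk.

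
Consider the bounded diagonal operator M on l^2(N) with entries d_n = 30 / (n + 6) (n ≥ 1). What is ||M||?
||M|| = 30/7 (attained at n = 1)

For M diagonal, ||M|| = sup_n |d_n| = sup_n 30/(n + 6). This is positive and strictly decreasing in n, so the supremum is attained at n = 1: d_1 = 30/(1 + 6) = 30/7. Hence ||M|| = 30/7.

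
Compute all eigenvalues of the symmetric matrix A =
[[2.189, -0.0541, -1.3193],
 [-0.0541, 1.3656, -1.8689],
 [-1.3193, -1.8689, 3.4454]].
sigma(A) ≈ {0, 2, 5}

A is real symmetric, so its spectrum consists of real eigenvalues. Expanding the characteristic polynomial of the displayed matrix gives
  det(λ I - A) = p(λ) = λ^3 + (-7)λ^2 + (10)λ + (0).
Solving p(λ) = 0 yields eigenvalues ≈ 0, 2, 5. (A is shown rounded to 4 decimals, so these recover the underlying integer eigenvalues to within that precision.)
Verification: the trace of A = 7 equals the sum of eigenvalues 7, and det(A) ≈ -0.0001 matches the eigenvalue product 0.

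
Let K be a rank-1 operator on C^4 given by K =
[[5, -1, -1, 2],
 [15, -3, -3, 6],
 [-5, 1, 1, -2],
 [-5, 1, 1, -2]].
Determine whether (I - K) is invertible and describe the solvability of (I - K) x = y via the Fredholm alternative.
(I - K) is singular (det(I - K) = 0, i.e. 1 ∈ sigma(K)). (I - K) x = y is solvable iff y ⊥ ker((I - K)^*) = span{(5, -1, -1, 2)}, i.e. iff 5y_1 - y_2 - y_3 + 2y_4 = 0. When solvable, the solutions are x = y + c·(1, 3, -1, -1), c arbitrary (ker(I - K) = span{(1, 3, -1, -1)}, dimension 1).

K has rank 1, so it is an outer product K = u v^T: every row of K is a multiple of one row vector. Reading off the entries, u = (1, 3, -1, -1) and v = (5, -1, -1, 2) (row i of K equals u_i·v^T). A rank-one matrix u v^T satisfies K u = u (v·u) and kills the (3)-dimensional subspace v^⊥, so its characteristic polynomial is lambda^3 (lambda - v·u) with v·u = tr K = 1. Hence the eigenvalues of I - K are 1 (multiplicity 3) and 1 - (1) = 0, so det(I - K) = 0. (Direct check: I - K =
[[-4, 1, 1, -2],
 [-15, 4, 3, -6],
 [5, -1, 0, 2],
 [5, -1, -1, 3]]
has determinant 0.) So 1 is an eigenvalue of K and (I - K) is not invertible. The finite-dimensional Fredholm alternative says: either (I - K) is invertible, or ker(I - K) ≠ {0} and then range(I - K) = ker((I - K)^*)^⊥, with dim ker(I - K) = dim ker((I - K)^*). We are in the second case, so we need both kernels. Kernel of I - K: (I - K) u = u - u (v·u) = u - u = 0, so ker(I - K) = span{u} = span{(1, 3, -1, -1)} (it is exactly 1-dimensional because rank(I - K) = 3). Kernel of the adjoint: K is real, so (I - K)^* = I - K^T = I - v u^T, and (I - v u^T) v = v - v (u·v) = 0; hence ker((I - K)^*) = span{v} = span{(5, -1, -1, 2)}. Therefore (I - K) x = y is solvable iff <y, v> = 0, i.e. iff 5y_1 - y_2 - y_3 + 2y_4 = 0. When this holds, K y = u (v·y) = 0, so (I - K) y = y and x = y is a particular solution; the full solution set is the line x = y + c·u = y + c·(1, 3, -1, -1), c ∈ C.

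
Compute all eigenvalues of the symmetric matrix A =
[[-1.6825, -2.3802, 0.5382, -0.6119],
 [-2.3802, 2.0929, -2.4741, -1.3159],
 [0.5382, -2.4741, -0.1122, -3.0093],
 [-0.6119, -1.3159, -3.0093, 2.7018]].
sigma(A) ≈ {-4, -2, 4, 5}

A is real symmetric, so its spectrum consists of real eigenvalues. Expanding the characteristic polynomial of the displayed matrix gives
  det(λ I - A) = p(λ) = λ^4 + (-3)λ^3 + (-26)λ^2 + (48)λ + (159.9951).
Solving p(λ) = 0 yields eigenvalues ≈ -4, -2, 4, 5. (A is shown rounded to 4 decimals, so these recover the underlying integer eigenvalues to within that precision.)
Verification: the trace of A = 3 equals the sum of eigenvalues 3, and det(A) ≈ 159.9951 matches the eigenvalue product 160.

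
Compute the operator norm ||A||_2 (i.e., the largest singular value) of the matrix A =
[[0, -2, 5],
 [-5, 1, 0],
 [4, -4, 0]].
||A||_2 ≈ 7.4331 (= sqrt(largest eigenvalue of A^T A))

||A||_2 = sigma_max(A) = sqrt(lambda_max(A^T A)). Form the symmetric matrix M = A^T A =
[[41, -21, 0],
 [-21, 21, -10],
 [0, -10, 25]].
Its characteristic polynomial (trace, sum of principal 2x2 minors, determinant of M give the coefficients) is
  p(λ) = det(λ I - M) = λ^3 - 87λ^2 + 1870λ - 6400.
No integer candidate from the rational root theorem (±divisors of 6400) is a root, so the roots are irrational. The cubic discriminant is Δ = 1089515300 > 0, so there are three distinct real roots. p(4) = -248 and p(5) = 900 have opposite signs, so a root lies in (4, 5); Newton's method refines it to λ ≈ 4.2055. p(27) = 350 and p(28) = -296 have opposite signs, so a root lies in (27, 28); Newton's method refines it to λ ≈ 27.5435. p(55) = -350 and p(56) = 1104 have opposite signs, so a root lies in (55, 56); Newton's method refines it to λ ≈ 55.251. Check (Vieta): the three roots sum to 87, matching tr M = 87.
So the eigenvalues of A^T A are ≈ 4.2055, 27.5435, 55.251 (all ≥ 0, as they must be for A^T A). The largest is λ_max ≈ 55.251, hence ||A||_2 = sqrt(λ_max) ≈ 7.4331.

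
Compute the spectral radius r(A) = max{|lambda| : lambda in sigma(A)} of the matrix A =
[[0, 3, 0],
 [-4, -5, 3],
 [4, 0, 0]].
r(A) ≈ 4.7474

The eigenvalues of A are the roots of its characteristic polynomial. With M = A (coefficients from the trace, the sum of principal 2x2 minors, and det A):
  p(λ) = det(λ I - M) = λ^3 + 5λ^2 + 12λ - 36.
No integer candidate from the rational root theorem (±divisors of 36) is a root, so the roots are irrational. The cubic discriminant is Δ = -59184 < 0, so there is one real root and a complex-conjugate pair. p(1) = -18 and p(2) = 16 have opposite signs, so a root lies in (1, 2); Newton's method refines it to λ ≈ 1.5973. Dividing out (λ - (1.5973)) leaves approximately λ^2 + 6.5973λ + 22.5379. For λ^2 + 6.5973λ + 22.5379 the discriminant is -46.6272. It is negative, so the remaining roots are the complex-conjugate pair λ ≈ -3.2987 ± 3.4142i. Their product equals the constant term, so |λ|^2 ≈ 22.5379 and |λ| ≈ 4.7474.
Thus the eigenvalues (to 4 decimals) are 1.5973 (modulus 1.5973); -3.2987 ± 3.4142i (modulus 4.7474). The spectral radius is the largest modulus: r(A) ≈ 4.7474. (Cross-check: r(A) ≤ ||A||_2 ≈ 7.7581; equality holds whenever A is normal, though it can also hold for some non-normal A.)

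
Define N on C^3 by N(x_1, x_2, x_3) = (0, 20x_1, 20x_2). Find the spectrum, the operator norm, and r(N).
sigma(N) = {0}; ||N|| = 20; r(N) = 0. (N is nilpotent with N^3 = 0.)

On C^3, N is a strictly lower-triangular matrix with 20 on the subdiagonal and zeros elsewhere, so its characteristic polynomial is lambda^3 and every eigenvalue is 0: sigma(N) = {0}. For the operator norm, N e_i = 20e_{i+1} for i = 1, ..., 2 and N e_3 = 0, so the singular values of N are 20 (with multiplicity 2) and 0; hence ||N|| = 20. The spectral radius r(N) = max|lambda| = 0. Note ||N|| > r(N) — characteristic of non-normal nilpotent operators. Indeed N^3 = 0.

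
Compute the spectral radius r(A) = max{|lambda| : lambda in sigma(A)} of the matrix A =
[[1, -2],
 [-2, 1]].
r(A) = 3

The eigenvalues of A are the roots of its characteristic polynomial. With M = A (coefficients from the trace and determinant):
  p(λ) = det(λ I - M) = λ^2 - 2λ - 3.
For λ^2 - 2λ - 3 the discriminant is 16. It is a perfect square (4^2), so the roots are rational: λ = (2 ± 4)/2 = 3, -1.
Thus the eigenvalues (to 4 decimals) are 3 (modulus 3); -1 (modulus 1). The spectral radius is the largest modulus: r(A) = 3. (Cross-check: r(A) ≤ ||A||_2 ≈ 3; equality holds whenever A is normal, though it can also hold for some non-normal A.)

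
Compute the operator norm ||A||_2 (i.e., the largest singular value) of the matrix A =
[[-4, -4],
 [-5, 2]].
||A||_2 = sqrt((61 + sqrt(585))/2) ≈ 6.5264 (= sqrt(largest eigenvalue of A^T A))

||A||_2 = sigma_max(A) = sqrt(lambda_max(A^T A)). Form the symmetric matrix M = A^T A =
[[41, 6],
 [6, 20]].
Its characteristic polynomial (trace, determinant of M give the coefficients) is
  p(λ) = det(λ I - M) = λ^2 - 61λ + 784.
For λ^2 - 61λ + 784 the discriminant is 585. It is nonnegative but not a perfect square, so the roots are real and irrational: λ = (61 ± sqrt(585))/2 ≈ 42.5934, 18.4066.
So the eigenvalues of A^T A are ≈ 18.4066, 42.5934 (all ≥ 0, as they must be for A^T A). The largest is λ_max = (61 + sqrt(585))/2 ≈ 42.5934, hence ||A||_2 = sqrt(λ_max) = sqrt((61 + sqrt(585))/2) ≈ 6.5264.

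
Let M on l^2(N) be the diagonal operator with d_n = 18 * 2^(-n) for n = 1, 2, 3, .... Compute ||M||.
||M|| = 9 (attained at n = 1)

For M diagonal, ||M|| = sup_n |d_n|. The sequence d_n = 18 * 2^(-n) is positive and strictly decreasing (ratio 2^(-1) < 1), so the supremum is d_1 = 18/2 = 9. Hence ||M|| = 9.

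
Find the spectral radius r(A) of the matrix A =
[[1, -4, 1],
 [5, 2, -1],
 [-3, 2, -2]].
r(A) ≈ 4.9864

The eigenvalues of A are the roots of its characteristic polynomial. With M = A (coefficients from the trace, the sum of principal 2x2 minors, and det A):
  p(λ) = det(λ I - M) = λ^3 - λ^2 + 21λ + 38.
No integer candidate from the rational root theorem (±divisors of 38) is a root, so the roots are irrational. The cubic discriminant is Δ = -89803 < 0, so there is one real root and a complex-conjugate pair. p(-2) = -16 and p(-1) = 15 have opposite signs, so a root lies in (-2, -1); Newton's method refines it to λ ≈ -1.5283. Dividing out (λ - (-1.5283)) leaves approximately λ^2 - 2.5283λ + 24.864. For λ^2 - 2.5283λ + 24.864 the discriminant is -93.0638. It is negative, so the remaining roots are the complex-conjugate pair λ ≈ 1.2642 ± 4.8235i. Their product equals the constant term, so |λ|^2 ≈ 24.864 and |λ| ≈ 4.9864.
Thus the eigenvalues (to 4 decimals) are -1.5283 (modulus 1.5283); 1.2642 ± 4.8235i (modulus 4.9864). The spectral radius is the largest modulus: r(A) ≈ 4.9864. (Cross-check: r(A) ≤ ||A||_2 ≈ 5.9327; equality holds whenever A is normal, though it can also hold for some non-normal A.)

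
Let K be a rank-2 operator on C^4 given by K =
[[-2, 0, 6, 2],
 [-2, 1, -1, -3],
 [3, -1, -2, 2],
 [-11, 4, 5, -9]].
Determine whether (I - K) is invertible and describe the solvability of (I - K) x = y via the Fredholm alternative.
(I - K) is invertible (det(I - K) = 45 ≠ 0), so for every y in C^4 the equation (I - K) x = y has a unique solution.

K has rank 2 and factors as K = U V^T = u1 v1^T + u2 v2^T with u1 = (-2, 1, 0, 1), v1 = (-2, 1, -1, -3), u2 = (-2, 0, 1, -3), v2 = (3, -1, -2, 2) (multiplying out reproduces the displayed K). The nonzero eigenvalues of U V^T coincide with those of the 2 x 2 matrix G = V^T U = [[v1·u1, v1·u2], [v2·u1, v2·u2]] = [[2, 12], [-5, -14]], and by the Sylvester determinant identity det(I_4 - U V^T) = det(I_2 - V^T U) = det([[-1, -12], [5, 15]]) = (-1)(15) - (-12)(5) = 45. (Direct check: I - K =
[[3, 0, -6, -2],
 [2, 0, 1, 3],
 [-3, 1, 3, -2],
 [11, -4, -5, 10]]
has determinant 45.) The finite-dimensional Fredholm alternative says: either (I - K) is invertible, or ker(I - K) ≠ {0} and then range(I - K) = ker((I - K)^*)^⊥, with dim ker(I - K) = dim ker((I - K)^*). Since det(I - K) ≠ 0, 1 is not an eigenvalue of K and ker(I - K) = {0}, so we are in the first case: for every y there is a unique x = (I - K)^(-1) y. (Explicitly, by the Woodbury identity, (I - U V^T)^(-1) = I + U (I_2 - G)^(-1) V^T.)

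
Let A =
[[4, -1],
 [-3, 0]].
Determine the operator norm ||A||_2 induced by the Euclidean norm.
||A||_2 = sqrt((26 + sqrt(640))/2) ≈ 5.0645 (= sqrt(largest eigenvalue of A^T A))

||A||_2 = sigma_max(A) = sqrt(lambda_max(A^T A)). Form the symmetric matrix M = A^T A =
[[25, -4],
 [-4, 1]].
Its characteristic polynomial (trace, determinant of M give the coefficients) is
  p(λ) = det(λ I - M) = λ^2 - 26λ + 9.
For λ^2 - 26λ + 9 the discriminant is 640. It is nonnegative but not a perfect square, so the roots are real and irrational: λ = (26 ± sqrt(640))/2 ≈ 25.6491, 0.3509.
So the eigenvalues of A^T A are ≈ 0.3509, 25.6491 (all ≥ 0, as they must be for A^T A). The largest is λ_max = (26 + sqrt(640))/2 ≈ 25.6491, hence ||A||_2 = sqrt(λ_max) = sqrt((26 + sqrt(640))/2) ≈ 5.0645.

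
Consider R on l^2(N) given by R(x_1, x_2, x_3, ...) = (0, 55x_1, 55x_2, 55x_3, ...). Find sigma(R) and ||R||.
sigma(R) = closed disk {z in C : |z| ≤ 55}; ||R|| = 55

Note R = 55·U where U is the unit right shift (U x)_k = x_{k-1} (with x_0 := 0); so ||R|| = 55||U|| and sigma(R) = 55·sigma(U). ||R x||^2 = sum_{k≥1} |55x_k|^2 = 3025||x||^2, so ||R|| = 55 and sigma(R) ⊂ {|z| ≤ 55}. For any |lambda| < 55, the equation (R - lambda I) x = 0 forces x_1 = 0, then 55x_k = lambda x_{k+1} ⇒ x = 0, so R has no eigenvalues. But (R - lambda I) is not surjective for |lambda| < 55: solving (R - lambda I) x = e_1 would require x_n proportional to (lambda/55)^(-n), which is not in l^2. So every |lambda| < 55 lies in the residual spectrum. The boundary |lambda| = 55 is in the approximate point spectrum (the spectrum is closed). Hence sigma(R) is the closed disk of radius 55.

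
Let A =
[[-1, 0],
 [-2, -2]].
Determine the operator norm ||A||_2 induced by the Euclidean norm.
||A||_2 = sqrt((9 + sqrt(65))/2) ≈ 2.9208 (= sqrt(largest eigenvalue of A^T A))

||A||_2 = sigma_max(A) = sqrt(lambda_max(A^T A)). Form the symmetric matrix M = A^T A =
[[5, 4],
 [4, 4]].
Its characteristic polynomial (trace, determinant of M give the coefficients) is
  p(λ) = det(λ I - M) = λ^2 - 9λ + 4.
For λ^2 - 9λ + 4 the discriminant is 65. It is nonnegative but not a perfect square, so the roots are real and irrational: λ = (9 ± sqrt(65))/2 ≈ 8.5311, 0.4689.
So the eigenvalues of A^T A are ≈ 0.4689, 8.5311 (all ≥ 0, as they must be for A^T A). The largest is λ_max = (9 + sqrt(65))/2 ≈ 8.5311, hence ||A||_2 = sqrt(λ_max) = sqrt((9 + sqrt(65))/2) ≈ 2.9208.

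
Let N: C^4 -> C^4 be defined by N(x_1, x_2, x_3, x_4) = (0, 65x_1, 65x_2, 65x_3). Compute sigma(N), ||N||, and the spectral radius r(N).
sigma(N) = {0}; ||N|| = 65; r(N) = 0. (N is nilpotent with N^4 = 0.)

On C^4, N is a strictly lower-triangular matrix with 65 on the subdiagonal and zeros elsewhere, so its characteristic polynomial is lambda^4 and every eigenvalue is 0: sigma(N) = {0}. For the operator norm, N e_i = 65e_{i+1} for i = 1, ..., 3 and N e_4 = 0, so the singular values of N are 65 (with multiplicity 3) and 0; hence ||N|| = 65. The spectral radius r(N) = max|lambda| = 0. Note ||N|| > r(N) — characteristic of non-normal nilpotent operators. Indeed N^4 = 0.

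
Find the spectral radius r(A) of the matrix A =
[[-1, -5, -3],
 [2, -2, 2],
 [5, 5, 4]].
r(A) ≈ 4.1453

The eigenvalues of A are the roots of its characteristic polynomial. With M = A (coefficients from the trace, the sum of principal 2x2 minors, and det A):
  p(λ) = det(λ I - M) = λ^3 - λ^2 + 5λ + 52.
No integer candidate from the rational root theorem (±divisors of 52) is a root, so the roots are irrational. The cubic discriminant is Δ = -77955 < 0, so there is one real root and a complex-conjugate pair. p(-4) = -48 and p(-3) = 1 have opposite signs, so a root lies in (-4, -3); Newton's method refines it to λ ≈ -3.0261. Dividing out (λ - (-3.0261)) leaves approximately λ^2 - 4.0261λ + 17.1836. For λ^2 - 4.0261λ + 17.1836 the discriminant is -52.5248. It is negative, so the remaining roots are the complex-conjugate pair λ ≈ 2.0131 ± 3.6237i. Their product equals the constant term, so |λ|^2 ≈ 17.1836 and |λ| ≈ 4.1453.
Thus the eigenvalues (to 4 decimals) are -3.0261 (modulus 3.0261); 2.0131 ± 3.6237i (modulus 4.1453). The spectral radius is the largest modulus: r(A) ≈ 4.1453. (Cross-check: r(A) ≤ ||A||_2 ≈ 9.7786; equality holds whenever A is normal, though it can also hold for some non-normal A.)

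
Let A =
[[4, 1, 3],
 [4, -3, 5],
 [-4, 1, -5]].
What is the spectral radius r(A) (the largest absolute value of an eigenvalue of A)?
r(A) ≈ 5.9106

The eigenvalues of A are the roots of its characteristic polynomial. With M = A (coefficients from the trace, the sum of principal 2x2 minors, and det A):
  p(λ) = det(λ I - M) = λ^3 + 4λ^2 - 14λ - 16.
No integer candidate from the rational root theorem (±divisors of 16) is a root, so the roots are irrational. The cubic discriminant is Δ = 27424 > 0, so there are three distinct real roots. p(-6) = -4 and p(-5) = 29 have opposite signs, so a root lies in (-6, -5); Newton's method refines it to λ ≈ -5.9106. p(-1) = 1 and p(0) = -16 have opposite signs, so a root lies in (-1, 0); Newton's method refines it to λ ≈ -0.9472. p(2) = -20 and p(3) = 5 have opposite signs, so a root lies in (2, 3); Newton's method refines it to λ ≈ 2.8578. Check (Vieta): the three roots sum to -4, matching tr M = -4.
Thus the eigenvalues (to 4 decimals) are -5.9106 (modulus 5.9106); -0.9472 (modulus 0.9472); 2.8578 (modulus 2.8578). The spectral radius is the largest modulus: r(A) ≈ 5.9106. (Cross-check: r(A) ≤ ||A||_2 ≈ 10.4929; equality holds whenever A is normal, though it can also hold for some non-normal A.)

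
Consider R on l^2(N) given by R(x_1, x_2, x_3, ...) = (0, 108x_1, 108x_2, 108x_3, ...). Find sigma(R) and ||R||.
sigma(R) = closed disk {z in C : |z| ≤ 108}; ||R|| = 108

Note R = 108·U where U is the unit right shift (U x)_k = x_{k-1} (with x_0 := 0); so ||R|| = 108||U|| and sigma(R) = 108·sigma(U). ||R x||^2 = sum_{k≥1} |108x_k|^2 = 11664||x||^2, so ||R|| = 108 and sigma(R) ⊂ {|z| ≤ 108}. For any |lambda| < 108, the equation (R - lambda I) x = 0 forces x_1 = 0, then 108x_k = lambda x_{k+1} ⇒ x = 0, so R has no eigenvalues. But (R - lambda I) is not surjective for |lambda| < 108: solving (R - lambda I) x = e_1 would require x_n proportional to (lambda/108)^(-n), which is not in l^2. So every |lambda| < 108 lies in the residual spectrum. The boundary |lambda| = 108 is in the approximate point spectrum (the spectrum is closed). Hence sigma(R) is the closed disk of radius 108.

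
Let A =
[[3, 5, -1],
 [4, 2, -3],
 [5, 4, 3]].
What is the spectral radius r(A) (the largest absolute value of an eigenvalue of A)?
r(A) ≈ 6.3307

The eigenvalues of A are the roots of its characteristic polynomial. With M = A (coefficients from the trace, the sum of principal 2x2 minors, and det A):
  p(λ) = det(λ I - M) = λ^3 - 8λ^2 + 18λ + 87.
No integer candidate from the rational root theorem (±divisors of 87) is a root, so the roots are irrational. The cubic discriminant is Δ = -254283 < 0, so there is one real root and a complex-conjugate pair. p(-3) = -66 and p(-2) = 11 have opposite signs, so a root lies in (-3, -2); Newton's method refines it to λ ≈ -2.1708. Dividing out (λ - (-2.1708)) leaves approximately λ^2 - 10.1708λ + 40.0782. For λ^2 - 10.1708λ + 40.0782 the discriminant is -56.8686. It is negative, so the remaining roots are the complex-conjugate pair λ ≈ 5.0854 ± 3.7706i. Their product equals the constant term, so |λ|^2 ≈ 40.0782 and |λ| ≈ 6.3307.
Thus the eigenvalues (to 4 decimals) are -2.1708 (modulus 2.1708); 5.0854 ± 3.7706i (modulus 6.3307). The spectral radius is the largest modulus: r(A) ≈ 6.3307. (Cross-check: r(A) ≤ ||A||_2 ≈ 9.5173; equality holds whenever A is normal, though it can also hold for some non-normal A.)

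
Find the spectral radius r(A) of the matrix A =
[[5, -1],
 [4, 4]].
r(A) = sqrt(24) ≈ 4.899

The eigenvalues of A are the roots of its characteristic polynomial. With M = A (coefficients from the trace and determinant):
  p(λ) = det(λ I - M) = λ^2 - 9λ + 24.
For λ^2 - 9λ + 24 the discriminant is -15. It is negative, so the roots are the complex-conjugate pair λ = 9/2 ± (sqrt(15)/2) i ≈ 4.5 ± 1.9365i. For a conjugate pair the product of the roots equals the constant term, so |λ|^2 = 24 and |λ| = sqrt(24) ≈ 4.899.
Thus the eigenvalues (to 4 decimals) are 4.5 ± 1.9365i (modulus 4.899). The spectral radius is the largest modulus: r(A) = sqrt(24) ≈ 4.899. (Cross-check: r(A) ≤ ||A||_2 ≈ 6.729; equality holds whenever A is normal, though it can also hold for some non-normal A.)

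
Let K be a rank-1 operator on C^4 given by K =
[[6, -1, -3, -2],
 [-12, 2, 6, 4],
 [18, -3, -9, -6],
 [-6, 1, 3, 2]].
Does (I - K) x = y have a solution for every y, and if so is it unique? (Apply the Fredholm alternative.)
(I - K) is singular (det(I - K) = 0, i.e. 1 ∈ sigma(K)). (I - K) x = y is solvable iff y ⊥ ker((I - K)^*) = span{(6, -1, -3, -2)}, i.e. iff 6y_1 - y_2 - 3y_3 - 2y_4 = 0. When solvable, the solutions are x = y + c·(1, -2, 3, -1), c arbitrary (ker(I - K) = span{(1, -2, 3, -1)}, dimension 1).

K has rank 1, so it is an outer product K = u v^T: every row of K is a multiple of one row vector. Reading off the entries, u = (1, -2, 3, -1) and v = (6, -1, -3, -2) (row i of K equals u_i·v^T). A rank-one matrix u v^T satisfies K u = u (v·u) and kills the (3)-dimensional subspace v^⊥, so its characteristic polynomial is lambda^3 (lambda - v·u) with v·u = tr K = 1. Hence the eigenvalues of I - K are 1 (multiplicity 3) and 1 - (1) = 0, so det(I - K) = 0. (Direct check: I - K =
[[-5, 1, 3, 2],
 [12, -1, -6, -4],
 [-18, 3, 10, 6],
 [6, -1, -3, -1]]
has determinant 0.) So 1 is an eigenvalue of K and (I - K) is not invertible. The finite-dimensional Fredholm alternative says: either (I - K) is invertible, or ker(I - K) ≠ {0} and then range(I - K) = ker((I - K)^*)^⊥, with dim ker(I - K) = dim ker((I - K)^*). We are in the second case, so we need both kernels. Kernel of I - K: (I - K) u = u - u (v·u) = u - u = 0, so ker(I - K) = span{u} = span{(1, -2, 3, -1)} (it is exactly 1-dimensional because rank(I - K) = 3). Kernel of the adjoint: K is real, so (I - K)^* = I - K^T = I - v u^T, and (I - v u^T) v = v - v (u·v) = 0; hence ker((I - K)^*) = span{v} = span{(6, -1, -3, -2)}. Therefore (I - K) x = y is solvable iff <y, v> = 0, i.e. iff 6y_1 - y_2 - 3y_3 - 2y_4 = 0. When this holds, K y = u (v·y) = 0, so (I - K) y = y and x = y is a particular solution; the full solution set is the line x = y + c·u = y + c·(1, -2, 3, -1), c ∈ C.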